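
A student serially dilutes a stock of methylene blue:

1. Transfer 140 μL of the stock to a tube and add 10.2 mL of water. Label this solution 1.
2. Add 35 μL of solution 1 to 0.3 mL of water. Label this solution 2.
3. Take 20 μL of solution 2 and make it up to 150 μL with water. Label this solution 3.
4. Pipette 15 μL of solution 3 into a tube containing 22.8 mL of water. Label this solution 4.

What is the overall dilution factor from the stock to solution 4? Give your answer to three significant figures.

Step 1: 140 μL + 10.2 mL = 10340 μL total → factor 10340/140 = 73.857
Step 2: 35 μL + 0.3 mL = 335 μL total → factor 335/35 = 9.5714
Step 3: 20 μL brought to 150 μL → factor 150/20 = 7.5
Step 4: 15 μL + 22.8 mL = 22815 μL total → factor 22815/15 = 1521
Overall dilution factor = 73.857 × 9.5714 × 7.5 × 1521 = 8.0642 × 10^6

8.06 × 10^6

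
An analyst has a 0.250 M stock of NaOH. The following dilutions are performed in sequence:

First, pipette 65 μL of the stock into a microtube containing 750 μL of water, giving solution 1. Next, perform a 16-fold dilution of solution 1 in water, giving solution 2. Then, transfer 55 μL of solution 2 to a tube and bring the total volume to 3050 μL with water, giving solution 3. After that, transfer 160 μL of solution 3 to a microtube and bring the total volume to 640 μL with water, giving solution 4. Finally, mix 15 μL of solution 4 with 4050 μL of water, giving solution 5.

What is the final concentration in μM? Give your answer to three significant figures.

0.0207 μM

Step 1: 65 μL + 750 μL = 815 μL total → factor 815/65 = 12.538
Step 2: 16-fold → factor 16
Step 3: 55 μL brought to 3050 μL → factor 3050/55 = 55.455
Step 4: 160 μL brought to 640 μL → factor 640/160 = 4
Step 5: 15 μL + 4050 μL = 4065 μL total → factor 4065/15 = 271
Overall dilution factor = 12.538 × 16 × 55.455 × 4 × 271 = 1.206 × 10^7
Final = 0.250 M / 1.206 × 10^7 = 2.073 × 10^-8 M = 0.0207 μM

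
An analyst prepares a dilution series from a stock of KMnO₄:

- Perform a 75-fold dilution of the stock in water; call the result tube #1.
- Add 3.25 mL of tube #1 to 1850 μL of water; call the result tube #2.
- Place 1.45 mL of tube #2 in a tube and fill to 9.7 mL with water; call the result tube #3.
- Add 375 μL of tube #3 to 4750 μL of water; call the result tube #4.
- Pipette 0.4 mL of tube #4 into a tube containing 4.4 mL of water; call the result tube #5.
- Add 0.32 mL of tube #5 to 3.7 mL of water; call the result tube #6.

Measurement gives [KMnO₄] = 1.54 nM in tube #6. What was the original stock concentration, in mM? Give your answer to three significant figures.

2.50 mM

Step 1: 75-fold → factor 75
Step 2: 3.25 mL + 1850 μL = 5.1 mL total → factor 5.1/3.25 = 1.5692
Step 3: 1.45 mL brought to 9.7 mL → factor 9.7/1.45 = 6.6897
Step 4: 375 μL + 4750 μL = 5125 μL total → factor 5125/375 = 13.667
Step 5: 0.4 mL + 4.4 mL = 4.8 mL total → factor 4.8/0.4 = 12
Step 6: 0.32 mL + 3.7 mL = 4.02 mL total → factor 4.02/0.32 = 12.562
Overall dilution factor = 75 × 1.5692 × 6.6897 × 13.667 × 12 × 12.562 = 1.6221 × 10^6
Stock = 1.54 nM × 1.6221 × 10^6 = 2.498 × 10^6 nM = 2.50 mM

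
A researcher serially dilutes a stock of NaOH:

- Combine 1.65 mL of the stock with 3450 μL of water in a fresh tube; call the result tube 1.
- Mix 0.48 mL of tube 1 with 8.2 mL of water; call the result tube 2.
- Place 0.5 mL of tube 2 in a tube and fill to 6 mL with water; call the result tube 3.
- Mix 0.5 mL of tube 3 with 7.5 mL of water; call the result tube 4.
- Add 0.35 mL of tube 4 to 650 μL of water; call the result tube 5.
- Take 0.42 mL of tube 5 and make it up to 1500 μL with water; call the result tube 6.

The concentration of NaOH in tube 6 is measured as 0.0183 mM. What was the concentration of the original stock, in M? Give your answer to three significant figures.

2.00 M

Step 1: 1.65 mL + 3450 μL = 5.1 mL total → factor 5.1/1.65 = 3.0909
Step 2: 0.48 mL + 8.2 mL = 8.68 mL total → factor 8.68/0.48 = 18.083
Step 3: 0.5 mL brought to 6 mL → factor 6/0.5 = 12
Step 4: 0.5 mL + 7.5 mL = 8 mL total → factor 8/0.5 = 16
Step 5: 0.35 mL + 650 μL = 1 mL total → factor 1/0.35 = 2.8571
Step 6: 0.42 mL brought to 1500 μL → factor 1.5/0.42 = 3.5714
Overall dilution factor = 3.0909 × 18.083 × 12 × 16 × 2.8571 × 3.5714 = 1.0951 × 10^5
Stock = 0.0183 mM × 1.0951 × 10^5 = 2004 mM = 2.00 M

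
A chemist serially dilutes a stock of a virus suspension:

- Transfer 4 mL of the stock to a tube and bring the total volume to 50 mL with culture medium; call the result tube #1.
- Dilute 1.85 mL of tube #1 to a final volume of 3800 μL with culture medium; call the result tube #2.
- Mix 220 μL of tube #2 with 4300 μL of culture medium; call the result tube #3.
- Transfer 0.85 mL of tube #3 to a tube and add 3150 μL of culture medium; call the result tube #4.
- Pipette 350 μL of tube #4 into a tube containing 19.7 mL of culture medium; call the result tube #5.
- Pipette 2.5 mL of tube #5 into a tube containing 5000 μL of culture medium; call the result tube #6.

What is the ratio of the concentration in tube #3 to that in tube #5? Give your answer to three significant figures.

270

Step 1: 4 mL brought to 50 mL → factor 50/4 = 12.5
Step 2: 1.85 mL brought to 3800 μL → factor 3.8/1.85 = 2.0541
Step 3: 220 μL + 4300 μL = 4520 μL total → factor 4520/220 = 20.545
Step 4: 0.85 mL + 3150 μL = 4 mL total → factor 4/0.85 = 4.7059
Step 5: 350 μL + 19.7 mL = 20050 μL total → factor 20050/350 = 57.286
Dilution factor to tube #3 = 527.52; to tube #5 = 1.4221 × 10^5
[tube #3]/[tube #5] = (factor to tube #5)/(factor to tube #3) = 1.4221 × 10^5/527.52 = 270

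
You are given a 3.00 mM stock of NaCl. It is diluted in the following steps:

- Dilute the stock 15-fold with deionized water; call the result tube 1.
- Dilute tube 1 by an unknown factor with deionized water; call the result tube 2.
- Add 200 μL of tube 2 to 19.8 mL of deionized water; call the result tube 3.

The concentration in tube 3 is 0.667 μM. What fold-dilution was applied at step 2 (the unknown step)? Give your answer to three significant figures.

Step 1: 15-fold → factor 15
Step 2: unknown factor x
Step 3: 200 μL + 19.8 mL = 20000 μL total → factor 20000/200 = 100
Product of known-step factors = 1500
Overall factor = 3.00 mM / (0.667 μM) = 4497.8
x = 4497.8 / 1500 = 3.00

3.00-fold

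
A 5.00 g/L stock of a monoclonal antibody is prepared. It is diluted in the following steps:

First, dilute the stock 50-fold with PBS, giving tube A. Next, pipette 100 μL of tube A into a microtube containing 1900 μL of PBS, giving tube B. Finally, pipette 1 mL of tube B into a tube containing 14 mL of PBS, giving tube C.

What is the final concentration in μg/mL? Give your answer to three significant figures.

Step 1: 50-fold → factor 50
Step 2: 100 μL + 1900 μL = 2000 μL total → factor 2000/100 = 20
Step 3: 1 mL + 14 mL = 15 mL total → factor 15/1 = 15
Overall dilution factor = 50 × 20 × 15 = 15000
Final = 5.00 g/L / 15000 = 0.0003333 g/L = 0.333 μg/mL

0.333 μg/mL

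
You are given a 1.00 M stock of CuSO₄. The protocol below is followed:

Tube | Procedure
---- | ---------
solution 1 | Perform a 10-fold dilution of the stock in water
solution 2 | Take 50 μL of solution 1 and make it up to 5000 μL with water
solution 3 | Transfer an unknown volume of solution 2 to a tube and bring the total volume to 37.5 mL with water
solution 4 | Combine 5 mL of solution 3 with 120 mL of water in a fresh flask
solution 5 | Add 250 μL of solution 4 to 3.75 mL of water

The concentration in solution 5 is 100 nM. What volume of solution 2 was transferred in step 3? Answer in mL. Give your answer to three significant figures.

Step 1: 10-fold → factor 10
Step 2: 50 μL brought to 5000 μL → factor 5000/50 = 100
Step 3: v brought to 37.5 mL → factor = 37.5 mL/v
Step 4: 5 mL + 120 mL = 125 mL total → factor 125/5 = 25
Step 5: 250 μL + 3.75 mL = 4000 μL total → factor 4000/250 = 16
Product of known-step factors = 4 × 10^5
Overall factor = 1.00 M / (100 nM) = 1 × 10^7
Step-3 factor = 1 × 10^7 / 4 × 10^5 = 25
v = 37.5 mL / 25 = 1.50 mL

1.50 mL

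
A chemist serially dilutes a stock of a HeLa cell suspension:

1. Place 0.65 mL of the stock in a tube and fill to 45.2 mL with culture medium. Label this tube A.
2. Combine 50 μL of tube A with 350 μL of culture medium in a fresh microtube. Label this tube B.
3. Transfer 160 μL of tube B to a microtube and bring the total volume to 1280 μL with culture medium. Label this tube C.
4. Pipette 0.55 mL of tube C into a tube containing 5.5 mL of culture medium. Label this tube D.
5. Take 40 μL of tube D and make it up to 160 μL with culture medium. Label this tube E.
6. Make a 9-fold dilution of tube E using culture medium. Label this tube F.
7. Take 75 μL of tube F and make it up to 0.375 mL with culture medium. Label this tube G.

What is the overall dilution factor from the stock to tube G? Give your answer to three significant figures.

Step 1: 0.65 mL brought to 45.2 mL → factor 45.2/0.65 = 69.538
Step 2: 50 μL + 350 μL = 400 μL total → factor 400/50 = 8
Step 3: 160 μL brought to 1280 μL → factor 1280/160 = 8
Step 4: 0.55 mL + 5.5 mL = 6.05 mL total → factor 6.05/0.55 = 11
Step 5: 40 μL brought to 160 μL → factor 160/40 = 4
Step 6: 9-fold → factor 9
Step 7: 75 μL brought to 0.375 mL → factor 375/75 = 5
Overall dilution factor = 69.538 × 8 × 8 × 11 × 4 × 9 × 5 = 8.8119 × 10^6

8.81 × 10^6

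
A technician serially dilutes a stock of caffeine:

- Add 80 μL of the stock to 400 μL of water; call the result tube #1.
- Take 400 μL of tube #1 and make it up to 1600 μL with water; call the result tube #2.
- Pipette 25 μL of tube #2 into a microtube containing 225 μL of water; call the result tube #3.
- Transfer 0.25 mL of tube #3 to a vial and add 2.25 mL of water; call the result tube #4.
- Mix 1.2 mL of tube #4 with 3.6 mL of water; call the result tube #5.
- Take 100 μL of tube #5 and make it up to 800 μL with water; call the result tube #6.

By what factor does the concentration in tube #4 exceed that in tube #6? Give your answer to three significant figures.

32.0

Step 1: 80 μL + 400 μL = 480 μL total → factor 480/80 = 6
Step 2: 400 μL brought to 1600 μL → factor 1600/400 = 4
Step 3: 25 μL + 225 μL = 250 μL total → factor 250/25 = 10
Step 4: 0.25 mL + 2.25 mL = 2.5 mL total → factor 2.5/0.25 = 10
Step 5: 1.2 mL + 3.6 mL = 4.8 mL total → factor 4.8/1.2 = 4
Step 6: 100 μL brought to 800 μL → factor 800/100 = 8
Dilution factor to tube #4 = 2400; to tube #6 = 76800
[tube #4]/[tube #6] = (factor to tube #6)/(factor to tube #4) = 76800/2400 = 32.0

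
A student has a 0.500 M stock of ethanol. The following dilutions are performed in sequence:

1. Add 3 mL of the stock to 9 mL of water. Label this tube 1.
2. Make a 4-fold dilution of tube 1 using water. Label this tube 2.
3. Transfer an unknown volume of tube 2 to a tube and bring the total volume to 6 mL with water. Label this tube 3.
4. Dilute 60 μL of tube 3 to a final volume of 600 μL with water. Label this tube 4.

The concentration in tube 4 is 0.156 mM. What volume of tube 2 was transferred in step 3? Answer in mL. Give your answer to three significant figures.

0.300 mL

Step 1: 3 mL + 9 mL = 12 mL total → factor 12/3 = 4
Step 2: 4-fold → factor 4
Step 3: v brought to 6 mL → factor = 6 mL/v
Step 4: 60 μL brought to 600 μL → factor 600/60 = 10
Product of known-step factors = 160
Overall factor = 0.500 M / (0.156 mM) = 3205.1
Step-3 factor = 3205.1 / 160 = 20.032
v = 6 mL / 20.032 = 0.300 mL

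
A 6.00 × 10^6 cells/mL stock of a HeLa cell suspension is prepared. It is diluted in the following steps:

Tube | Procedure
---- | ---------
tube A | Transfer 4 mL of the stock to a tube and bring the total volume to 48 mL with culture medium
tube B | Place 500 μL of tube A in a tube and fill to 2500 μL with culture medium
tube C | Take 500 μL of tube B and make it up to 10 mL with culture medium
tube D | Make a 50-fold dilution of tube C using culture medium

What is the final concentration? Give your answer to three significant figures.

100 cells/mL

Step 1: 4 mL brought to 48 mL → factor 48/4 = 12
Step 2: 500 μL brought to 2500 μL → factor 2500/500 = 5
Step 3: 500 μL brought to 10 mL → factor 10000/500 = 20
Step 4: 50-fold → factor 50
Overall dilution factor = 12 × 5 × 20 × 50 = 60000
Final = 6.00 × 10^6 cells/mL / 60000 = 100 cells/mL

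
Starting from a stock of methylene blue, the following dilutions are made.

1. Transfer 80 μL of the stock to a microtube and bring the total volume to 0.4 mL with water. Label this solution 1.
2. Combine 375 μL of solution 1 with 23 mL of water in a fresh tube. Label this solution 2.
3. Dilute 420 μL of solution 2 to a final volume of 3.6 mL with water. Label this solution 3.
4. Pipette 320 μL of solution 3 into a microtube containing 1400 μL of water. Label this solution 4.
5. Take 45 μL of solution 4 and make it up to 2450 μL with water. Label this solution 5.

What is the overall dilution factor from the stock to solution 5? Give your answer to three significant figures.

7.82 × 10^5

Step 1: 80 μL brought to 0.4 mL → factor 400/80 = 5
Step 2: 375 μL + 23 mL = 23375 μL total → factor 23375/375 = 62.333
Step 3: 420 μL brought to 3.6 mL → factor 3600/420 = 8.5714
Step 4: 320 μL + 1400 μL = 1720 μL total → factor 1720/320 = 5.375
Step 5: 45 μL brought to 2450 μL → factor 2450/45 = 54.444
Overall dilution factor = 5 × 62.333 × 8.5714 × 5.375 × 54.444 = 7.8176 × 10^5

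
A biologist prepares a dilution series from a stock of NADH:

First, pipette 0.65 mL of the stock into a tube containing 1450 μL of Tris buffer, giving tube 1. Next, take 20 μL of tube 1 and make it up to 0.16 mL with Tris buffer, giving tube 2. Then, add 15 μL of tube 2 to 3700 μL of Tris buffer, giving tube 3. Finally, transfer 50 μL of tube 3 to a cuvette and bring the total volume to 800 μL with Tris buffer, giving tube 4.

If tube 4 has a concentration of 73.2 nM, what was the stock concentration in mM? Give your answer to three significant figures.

Step 1: 0.65 mL + 1450 μL = 2.1 mL total → factor 2.1/0.65 = 3.2308
Step 2: 20 μL brought to 0.16 mL → factor 160/20 = 8
Step 3: 15 μL + 3700 μL = 3715 μL total → factor 3715/15 = 247.67
Step 4: 50 μL brought to 800 μL → factor 800/50 = 16
Overall dilution factor = 3.2308 × 8 × 247.67 × 16 = 1.0242 × 10^5
Stock = 73.2 nM × 1.0242 × 10^5 = 7.497 × 10^6 nM = 7.50 mM

7.50 mM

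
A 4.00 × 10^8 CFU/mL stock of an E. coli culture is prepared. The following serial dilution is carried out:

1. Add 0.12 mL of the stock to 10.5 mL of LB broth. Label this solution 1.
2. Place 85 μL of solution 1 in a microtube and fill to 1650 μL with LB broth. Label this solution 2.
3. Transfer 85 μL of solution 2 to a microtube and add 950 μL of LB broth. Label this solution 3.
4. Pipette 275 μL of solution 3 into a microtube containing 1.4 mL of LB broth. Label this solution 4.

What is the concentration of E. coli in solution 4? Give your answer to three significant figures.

Step 1: 0.12 mL + 10.5 mL = 10.62 mL total → factor 10.62/0.12 = 88.5
Step 2: 85 μL brought to 1650 μL → factor 1650/85 = 19.412
Step 3: 85 μL + 950 μL = 1035 μL total → factor 1035/85 = 12.176
Step 4: 275 μL + 1.4 mL = 1675 μL total → factor 1675/275 = 6.0909
Overall dilution factor = 88.5 × 19.412 × 12.176 × 6.0909 = 1.2741 × 10^5
Final = 4.00 × 10^8 CFU/mL / 1.2741 × 10^5 = 3.14 × 10^3 CFU/mL

3.14 × 10^3 CFU/mL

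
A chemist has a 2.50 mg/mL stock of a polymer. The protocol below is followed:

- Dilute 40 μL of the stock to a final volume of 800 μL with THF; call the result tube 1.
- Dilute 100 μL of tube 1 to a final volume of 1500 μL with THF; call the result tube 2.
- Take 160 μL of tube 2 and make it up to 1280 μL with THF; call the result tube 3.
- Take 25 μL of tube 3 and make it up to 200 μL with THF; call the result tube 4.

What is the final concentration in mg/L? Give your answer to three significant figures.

Step 1: 40 μL brought to 800 μL → factor 800/40 = 20
Step 2: 100 μL brought to 1500 μL → factor 1500/100 = 15
Step 3: 160 μL brought to 1280 μL → factor 1280/160 = 8
Step 4: 25 μL brought to 200 μL → factor 200/25 = 8
Overall dilution factor = 20 × 15 × 8 × 8 = 19200
Final = 2.50 mg/mL / 19200 = 0.0001302 mg/mL = 0.130 mg/L

0.130 mg/L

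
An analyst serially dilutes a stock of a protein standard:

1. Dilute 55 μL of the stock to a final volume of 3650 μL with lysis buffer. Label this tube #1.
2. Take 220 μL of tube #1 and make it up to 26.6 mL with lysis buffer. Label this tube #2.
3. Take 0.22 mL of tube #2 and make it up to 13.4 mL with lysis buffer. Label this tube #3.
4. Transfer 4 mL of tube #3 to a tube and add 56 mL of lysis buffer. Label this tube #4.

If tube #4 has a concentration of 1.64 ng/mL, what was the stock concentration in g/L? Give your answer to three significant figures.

12.0 g/L

Step 1: 55 μL brought to 3650 μL → factor 3650/55 = 66.364
Step 2: 220 μL brought to 26.6 mL → factor 26600/220 = 120.91
Step 3: 0.22 mL brought to 13.4 mL → factor 13.4/0.22 = 60.909
Step 4: 4 mL + 56 mL = 60 mL total → factor 60/4 = 15
Overall dilution factor = 66.364 × 120.91 × 60.909 × 15 = 7.331 × 10^6
Stock = 1.64 ng/mL × 7.331 × 10^6 = 1.202 × 10^7 ng/mL = 12.0 g/L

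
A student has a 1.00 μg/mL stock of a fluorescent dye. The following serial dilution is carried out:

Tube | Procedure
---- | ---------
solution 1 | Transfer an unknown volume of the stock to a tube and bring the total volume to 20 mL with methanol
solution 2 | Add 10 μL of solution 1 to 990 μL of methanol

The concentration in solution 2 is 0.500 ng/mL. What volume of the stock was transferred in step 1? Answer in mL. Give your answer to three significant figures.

1.00 mL

Step 1: v brought to 20 mL → factor = 20 mL/v
Step 2: 10 μL + 990 μL = 1000 μL total → factor 1000/10 = 100
Product of known-step factors = 100
Overall factor = 1.00 μg/mL / (0.500 ng/mL) = 2000
Step-1 factor = 2000 / 100 = 20
v = 20 mL / 20 = 1.00 mL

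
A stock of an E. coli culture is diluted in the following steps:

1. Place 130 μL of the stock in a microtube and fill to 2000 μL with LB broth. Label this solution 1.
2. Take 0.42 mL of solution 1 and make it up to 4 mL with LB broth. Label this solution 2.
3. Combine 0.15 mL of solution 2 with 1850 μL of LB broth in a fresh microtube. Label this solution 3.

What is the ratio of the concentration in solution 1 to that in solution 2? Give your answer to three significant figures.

9.52

Step 1: 130 μL brought to 2000 μL → factor 2000/130 = 15.385
Step 2: 0.42 mL brought to 4 mL → factor 4/0.42 = 9.5238
Dilution factor to solution 1 = 15.385; to solution 2 = 146.52
[solution 1]/[solution 2] = (factor to solution 2)/(factor to solution 1) = 146.52/15.385 = 9.52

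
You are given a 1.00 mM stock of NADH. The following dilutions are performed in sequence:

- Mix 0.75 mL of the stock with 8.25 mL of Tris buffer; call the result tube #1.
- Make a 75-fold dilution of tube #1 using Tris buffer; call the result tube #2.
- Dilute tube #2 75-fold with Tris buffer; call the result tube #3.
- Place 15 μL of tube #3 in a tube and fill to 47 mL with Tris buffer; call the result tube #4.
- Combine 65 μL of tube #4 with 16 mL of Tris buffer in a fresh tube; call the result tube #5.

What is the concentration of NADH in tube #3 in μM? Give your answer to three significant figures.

Step 1: 0.75 mL + 8.25 mL = 9 mL total → factor 9/0.75 = 12
Step 2: 75-fold → factor 75
Step 3: 75-fold → factor 75
Dilution factor through tube #3 = 12 × 75 × 75 = 67500
[tube #3] = 1.00 mM / 67500 = 1.481 × 10^-5 mM = 0.0148 μM

0.0148 μM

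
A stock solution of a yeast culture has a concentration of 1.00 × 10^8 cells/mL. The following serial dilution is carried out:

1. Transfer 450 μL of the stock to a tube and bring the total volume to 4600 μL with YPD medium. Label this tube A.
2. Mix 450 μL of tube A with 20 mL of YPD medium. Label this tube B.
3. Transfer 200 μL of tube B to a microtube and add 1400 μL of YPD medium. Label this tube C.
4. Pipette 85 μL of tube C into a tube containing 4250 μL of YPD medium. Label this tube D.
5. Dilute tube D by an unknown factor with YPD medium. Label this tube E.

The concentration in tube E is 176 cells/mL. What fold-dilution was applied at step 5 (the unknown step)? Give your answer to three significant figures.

3.00-fold

Step 1: 450 μL brought to 4600 μL → factor 4600/450 = 10.222
Step 2: 450 μL + 20 mL = 20450 μL total → factor 20450/450 = 45.444
Step 3: 200 μL + 1400 μL = 1600 μL total → factor 1600/200 = 8
Step 4: 85 μL + 4250 μL = 4335 μL total → factor 4335/85 = 51
Step 5: unknown factor x
Product of known-step factors = 1.8953 × 10^5
Overall factor = 1.00 × 10^8 cells/mL / (176 cells/mL) = 5.6818 × 10^5
x = 5.6818 × 10^5 / 1.8953 × 10^5 = 3.00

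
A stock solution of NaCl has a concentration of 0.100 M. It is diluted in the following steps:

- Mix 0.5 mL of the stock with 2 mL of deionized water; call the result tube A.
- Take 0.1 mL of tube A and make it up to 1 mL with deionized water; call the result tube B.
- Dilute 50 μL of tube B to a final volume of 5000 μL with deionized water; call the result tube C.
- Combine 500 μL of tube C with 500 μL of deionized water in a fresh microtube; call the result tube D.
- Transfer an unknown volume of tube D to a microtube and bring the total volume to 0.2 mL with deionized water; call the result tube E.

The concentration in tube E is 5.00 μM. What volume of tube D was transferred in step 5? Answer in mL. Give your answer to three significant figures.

0.100 mL

Step 1: 0.5 mL + 2 mL = 2.5 mL total → factor 2.5/0.5 = 5
Step 2: 0.1 mL brought to 1 mL → factor 1/0.1 = 10
Step 3: 50 μL brought to 5000 μL → factor 5000/50 = 100
Step 4: 500 μL + 500 μL = 1000 μL total → factor 1000/500 = 2
Step 5: v brought to 0.2 mL → factor = 0.2 mL/v
Product of known-step factors = 10000
Overall factor = 0.100 M / (5.00 μM) = 20000
Step-5 factor = 20000 / 10000 = 2
v = 0.2 mL / 2 = 0.100 mL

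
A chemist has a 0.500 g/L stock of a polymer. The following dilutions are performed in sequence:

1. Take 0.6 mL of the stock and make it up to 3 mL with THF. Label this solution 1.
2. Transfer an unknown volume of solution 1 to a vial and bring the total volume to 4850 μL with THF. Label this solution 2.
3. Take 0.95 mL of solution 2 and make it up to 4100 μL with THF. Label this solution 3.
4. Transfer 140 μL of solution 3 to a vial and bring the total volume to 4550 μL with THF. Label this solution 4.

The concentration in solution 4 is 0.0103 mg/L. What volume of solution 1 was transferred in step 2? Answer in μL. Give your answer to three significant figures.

Step 1: 0.6 mL brought to 3 mL → factor 3/0.6 = 5
Step 2: v brought to 4850 μL → factor = 4850 μL/v
Step 3: 0.95 mL brought to 4100 μL → factor 4.1/0.95 = 4.3158
Step 4: 140 μL brought to 4550 μL → factor 4550/140 = 32.5
Product of known-step factors = 701.32
Overall factor = 0.500 g/L / (0.0103 mg/L) = 48544
Step-2 factor = 48544 / 701.32 = 69.218
v = 4850 μL / 69.218 = 70.1 μL

70.1 μL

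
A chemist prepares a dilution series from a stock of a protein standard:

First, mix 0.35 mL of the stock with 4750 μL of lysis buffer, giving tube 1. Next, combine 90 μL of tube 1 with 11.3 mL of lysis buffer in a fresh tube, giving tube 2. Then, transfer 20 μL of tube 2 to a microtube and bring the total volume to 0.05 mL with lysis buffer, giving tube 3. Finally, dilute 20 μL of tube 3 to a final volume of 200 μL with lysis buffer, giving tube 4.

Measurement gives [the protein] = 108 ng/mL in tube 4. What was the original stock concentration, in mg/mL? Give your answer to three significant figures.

Step 1: 0.35 mL + 4750 μL = 5.1 mL total → factor 5.1/0.35 = 14.571
Step 2: 90 μL + 11.3 mL = 11390 μL total → factor 11390/90 = 126.56
Step 3: 20 μL brought to 0.05 mL → factor 50/20 = 2.5
Step 4: 20 μL brought to 200 μL → factor 200/20 = 10
Overall dilution factor = 14.571 × 126.56 × 2.5 × 10 = 46102
Stock = 108 ng/mL × 46102 = 4.979 × 10^6 ng/mL = 4.98 mg/mL

4.98 mg/mL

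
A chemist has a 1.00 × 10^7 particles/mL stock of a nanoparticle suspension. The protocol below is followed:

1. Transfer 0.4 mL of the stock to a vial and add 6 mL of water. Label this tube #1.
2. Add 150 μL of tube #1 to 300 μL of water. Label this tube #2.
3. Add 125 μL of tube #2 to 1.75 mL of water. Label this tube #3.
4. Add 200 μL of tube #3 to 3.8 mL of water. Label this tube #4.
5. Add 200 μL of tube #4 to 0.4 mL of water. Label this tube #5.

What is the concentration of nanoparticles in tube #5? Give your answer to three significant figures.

Step 1: 0.4 mL + 6 mL = 6.4 mL total → factor 6.4/0.4 = 16
Step 2: 150 μL + 300 μL = 450 μL total → factor 450/150 = 3
Step 3: 125 μL + 1.75 mL = 1875 μL total → factor 1875/125 = 15
Step 4: 200 μL + 3.8 mL = 4000 μL total → factor 4000/200 = 20
Step 5: 200 μL + 0.4 mL = 600 μL total → factor 600/200 = 3
Overall dilution factor = 16 × 3 × 15 × 20 × 3 = 43200
Final = 1.00 × 10^7 particles/mL / 43200 = 231 particles/mL

231 particles/mL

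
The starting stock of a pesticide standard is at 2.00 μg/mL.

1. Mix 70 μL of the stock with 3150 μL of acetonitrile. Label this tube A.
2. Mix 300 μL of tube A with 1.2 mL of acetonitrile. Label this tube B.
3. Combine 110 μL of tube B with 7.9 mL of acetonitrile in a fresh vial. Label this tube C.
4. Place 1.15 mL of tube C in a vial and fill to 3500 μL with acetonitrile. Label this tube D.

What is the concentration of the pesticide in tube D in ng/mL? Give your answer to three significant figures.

0.0392 ng/mL

Step 1: 70 μL + 3150 μL = 3220 μL total → factor 3220/70 = 46
Step 2: 300 μL + 1.2 mL = 1500 μL total → factor 1500/300 = 5
Step 3: 110 μL + 7.9 mL = 8010 μL total → factor 8010/110 = 72.818
Step 4: 1.15 mL brought to 3500 μL → factor 3.5/1.15 = 3.0435
Overall dilution factor = 46 × 5 × 72.818 × 3.0435 = 50973
Final = 2.00 μg/mL / 50973 = 3.924 × 10^-5 μg/mL = 0.0392 ng/mL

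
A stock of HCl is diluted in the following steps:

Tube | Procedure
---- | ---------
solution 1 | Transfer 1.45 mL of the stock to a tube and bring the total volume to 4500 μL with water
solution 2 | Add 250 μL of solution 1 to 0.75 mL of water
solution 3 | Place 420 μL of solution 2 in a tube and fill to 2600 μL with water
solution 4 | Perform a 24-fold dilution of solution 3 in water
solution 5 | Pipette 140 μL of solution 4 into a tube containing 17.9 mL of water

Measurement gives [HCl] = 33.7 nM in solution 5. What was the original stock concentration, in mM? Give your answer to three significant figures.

8.01 mM

Step 1: 1.45 mL brought to 4500 μL → factor 4.5/1.45 = 3.1034
Step 2: 250 μL + 0.75 mL = 1000 μL total → factor 1000/250 = 4
Step 3: 420 μL brought to 2600 μL → factor 2600/420 = 6.1905
Step 4: 24-fold → factor 24
Step 5: 140 μL + 17.9 mL = 18040 μL total → factor 18040/140 = 128.86
Overall dilution factor = 3.1034 × 4 × 6.1905 × 24 × 128.86 = 2.3766 × 10^5
Stock = 33.7 nM × 2.3766 × 10^5 = 8.009 × 10^6 nM = 8.01 mM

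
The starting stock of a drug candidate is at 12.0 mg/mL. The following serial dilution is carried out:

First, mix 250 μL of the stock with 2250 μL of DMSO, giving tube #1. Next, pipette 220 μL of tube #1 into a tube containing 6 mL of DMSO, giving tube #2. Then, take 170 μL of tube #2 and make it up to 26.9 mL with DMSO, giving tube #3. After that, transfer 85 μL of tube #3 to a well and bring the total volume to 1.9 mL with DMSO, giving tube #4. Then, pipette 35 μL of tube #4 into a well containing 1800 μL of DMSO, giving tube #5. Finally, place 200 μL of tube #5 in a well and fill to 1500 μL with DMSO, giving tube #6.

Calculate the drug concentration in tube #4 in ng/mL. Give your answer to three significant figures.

12.0 ng/mL

Step 1: 250 μL + 2250 μL = 2500 μL total → factor 2500/250 = 10
Step 2: 220 μL + 6 mL = 6220 μL total → factor 6220/220 = 28.273
Step 3: 170 μL brought to 26.9 mL → factor 26900/170 = 158.24
Step 4: 85 μL brought to 1.9 mL → factor 1900/85 = 22.353
Dilution factor through tube #4 = 10 × 28.273 × 158.24 × 22.353 = 1 × 10^6
[tube #4] = 12.0 mg/mL / 1 × 10^6 = 1.200 × 10^-5 mg/mL = 12.0 ng/mL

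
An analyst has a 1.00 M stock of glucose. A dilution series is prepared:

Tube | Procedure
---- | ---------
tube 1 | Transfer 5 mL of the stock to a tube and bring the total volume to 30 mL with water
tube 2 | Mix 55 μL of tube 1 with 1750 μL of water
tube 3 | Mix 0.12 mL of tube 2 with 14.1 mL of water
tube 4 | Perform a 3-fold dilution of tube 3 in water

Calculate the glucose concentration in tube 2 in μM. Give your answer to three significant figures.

5.08 × 10^3 μM

Step 1: 5 mL brought to 30 mL → factor 30/5 = 6
Step 2: 55 μL + 1750 μL = 1805 μL total → factor 1805/55 = 32.818
Dilution factor through tube 2 = 6 × 32.818 = 196.91
[tube 2] = 1.00 M / 196.91 = 0.005078 M = 5.08 × 10^3 μM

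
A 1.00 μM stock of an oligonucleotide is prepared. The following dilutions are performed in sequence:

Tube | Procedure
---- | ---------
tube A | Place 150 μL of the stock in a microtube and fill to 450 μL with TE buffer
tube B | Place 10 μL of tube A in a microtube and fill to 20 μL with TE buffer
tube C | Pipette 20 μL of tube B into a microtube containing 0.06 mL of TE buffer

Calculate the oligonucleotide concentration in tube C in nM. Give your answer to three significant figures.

Step 1: 150 μL brought to 450 μL → factor 450/150 = 3
Step 2: 10 μL brought to 20 μL → factor 20/10 = 2
Step 3: 20 μL + 0.06 mL = 80 μL total → factor 80/20 = 4
Dilution factor through tube C = 3 × 2 × 4 = 24
[tube C] = 1.00 μM / 24 = 0.04167 μM = 41.7 nM

41.7 nM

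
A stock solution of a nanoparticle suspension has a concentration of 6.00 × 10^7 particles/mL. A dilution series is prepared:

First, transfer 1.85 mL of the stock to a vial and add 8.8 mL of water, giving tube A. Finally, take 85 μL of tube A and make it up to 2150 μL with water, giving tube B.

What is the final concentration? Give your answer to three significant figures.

Step 1: 1.85 mL + 8.8 mL = 10.65 mL total → factor 10.65/1.85 = 5.7568
Step 2: 85 μL brought to 2150 μL → factor 2150/85 = 25.294
Overall dilution factor = 5.7568 × 25.294 = 145.61
Final = 6.00 × 10^7 particles/mL / 145.61 = 4.12 × 10^5 particles/mL

4.12 × 10^5 particles/mL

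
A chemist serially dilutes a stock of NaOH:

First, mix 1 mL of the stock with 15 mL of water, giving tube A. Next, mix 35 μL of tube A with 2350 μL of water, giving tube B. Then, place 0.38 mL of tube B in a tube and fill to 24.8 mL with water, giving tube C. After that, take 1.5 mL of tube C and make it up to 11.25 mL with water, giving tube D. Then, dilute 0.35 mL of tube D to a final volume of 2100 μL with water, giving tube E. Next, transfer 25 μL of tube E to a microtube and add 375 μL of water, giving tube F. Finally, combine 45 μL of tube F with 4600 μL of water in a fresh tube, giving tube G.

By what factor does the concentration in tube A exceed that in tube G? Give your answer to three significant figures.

3.31 × 10^8

Step 1: 1 mL + 15 mL = 16 mL total → factor 16/1 = 16
Step 2: 35 μL + 2350 μL = 2385 μL total → factor 2385/35 = 68.143
Step 3: 0.38 mL brought to 24.8 mL → factor 24.8/0.38 = 65.263
Step 4: 1.5 mL brought to 11.25 mL → factor 11.25/1.5 = 7.5
Step 5: 0.35 mL brought to 2100 μL → factor 2.1/0.35 = 6
Step 6: 25 μL + 375 μL = 400 μL total → factor 400/25 = 16
Step 7: 45 μL + 4600 μL = 4645 μL total → factor 4645/45 = 103.22
Dilution factor to tube A = 16; to tube G = 5.2883 × 10^9
[tube A]/[tube G] = (factor to tube G)/(factor to tube A) = 5.2883 × 10^9/16 = 3.31 × 10^8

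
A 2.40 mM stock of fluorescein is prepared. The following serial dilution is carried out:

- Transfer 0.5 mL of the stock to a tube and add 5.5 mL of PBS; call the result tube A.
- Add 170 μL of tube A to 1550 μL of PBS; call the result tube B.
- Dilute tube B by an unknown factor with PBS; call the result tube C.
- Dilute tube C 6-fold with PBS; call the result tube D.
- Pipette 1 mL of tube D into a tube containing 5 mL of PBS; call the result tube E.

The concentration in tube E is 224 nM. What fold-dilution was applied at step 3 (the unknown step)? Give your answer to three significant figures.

Step 1: 0.5 mL + 5.5 mL = 6 mL total → factor 6/0.5 = 12
Step 2: 170 μL + 1550 μL = 1720 μL total → factor 1720/170 = 10.118
Step 3: unknown factor x
Step 4: 6-fold → factor 6
Step 5: 1 mL + 5 mL = 6 mL total → factor 6/1 = 6
Product of known-step factors = 4370.8
Overall factor = 2.40 mM / (224 nM) = 10714
x = 10714 / 4370.8 = 2.45

2.45-fold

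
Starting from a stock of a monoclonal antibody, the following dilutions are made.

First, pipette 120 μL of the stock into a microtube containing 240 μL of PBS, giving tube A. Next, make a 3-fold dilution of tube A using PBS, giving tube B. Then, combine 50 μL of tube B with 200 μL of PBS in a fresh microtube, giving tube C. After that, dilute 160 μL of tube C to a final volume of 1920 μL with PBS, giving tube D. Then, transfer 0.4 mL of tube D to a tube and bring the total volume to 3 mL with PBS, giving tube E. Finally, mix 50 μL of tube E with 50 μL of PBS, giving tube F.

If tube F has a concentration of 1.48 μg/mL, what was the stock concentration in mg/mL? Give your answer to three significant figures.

12.0 mg/mL

Step 1: 120 μL + 240 μL = 360 μL total → factor 360/120 = 3
Step 2: 3-fold → factor 3
Step 3: 50 μL + 200 μL = 250 μL total → factor 250/50 = 5
Step 4: 160 μL brought to 1920 μL → factor 1920/160 = 12
Step 5: 0.4 mL brought to 3 mL → factor 3/0.4 = 7.5
Step 6: 50 μL + 50 μL = 100 μL total → factor 100/50 = 2
Overall dilution factor = 3 × 3 × 5 × 12 × 7.5 × 2 = 8100
Stock = 1.48 μg/mL × 8100 = 1.199 × 10^4 μg/mL = 12.0 mg/mL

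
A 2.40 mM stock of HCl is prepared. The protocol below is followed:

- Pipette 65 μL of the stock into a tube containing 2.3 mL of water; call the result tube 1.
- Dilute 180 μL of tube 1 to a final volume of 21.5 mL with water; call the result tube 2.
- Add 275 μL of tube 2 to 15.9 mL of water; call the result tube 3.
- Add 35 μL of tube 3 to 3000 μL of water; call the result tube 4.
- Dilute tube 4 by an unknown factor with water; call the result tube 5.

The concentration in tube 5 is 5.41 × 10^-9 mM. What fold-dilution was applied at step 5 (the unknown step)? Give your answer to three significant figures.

20.0-fold

Step 1: 65 μL + 2.3 mL = 2365 μL total → factor 2365/65 = 36.385
Step 2: 180 μL brought to 21.5 mL → factor 21500/180 = 119.44
Step 3: 275 μL + 15.9 mL = 16175 μL total → factor 16175/275 = 58.818
Step 4: 35 μL + 3000 μL = 3035 μL total → factor 3035/35 = 86.714
Step 5: unknown factor x
Product of known-step factors = 2.2166 × 10^7
Overall factor = 2.40 mM / (5.41 × 10^-9 mM) = 4.4362 × 10^8
x = 4.4362 × 10^8 / 2.2166 × 10^7 = 20.0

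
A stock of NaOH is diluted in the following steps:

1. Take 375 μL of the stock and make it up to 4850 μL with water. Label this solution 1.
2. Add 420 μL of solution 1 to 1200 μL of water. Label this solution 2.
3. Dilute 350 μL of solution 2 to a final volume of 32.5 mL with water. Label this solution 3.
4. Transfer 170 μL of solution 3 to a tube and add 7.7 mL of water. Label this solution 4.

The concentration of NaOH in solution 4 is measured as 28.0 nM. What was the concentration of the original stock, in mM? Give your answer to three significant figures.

6.00 mM

Step 1: 375 μL brought to 4850 μL → factor 4850/375 = 12.933
Step 2: 420 μL + 1200 μL = 1620 μL total → factor 1620/420 = 3.8571
Step 3: 350 μL brought to 32.5 mL → factor 32500/350 = 92.857
Step 4: 170 μL + 7.7 mL = 7870 μL total → factor 7870/170 = 46.294
Overall dilution factor = 12.933 × 3.8571 × 92.857 × 46.294 = 2.1445 × 10^5
Stock = 28.0 nM × 2.1445 × 10^5 = 6.004 × 10^6 nM = 6.00 mM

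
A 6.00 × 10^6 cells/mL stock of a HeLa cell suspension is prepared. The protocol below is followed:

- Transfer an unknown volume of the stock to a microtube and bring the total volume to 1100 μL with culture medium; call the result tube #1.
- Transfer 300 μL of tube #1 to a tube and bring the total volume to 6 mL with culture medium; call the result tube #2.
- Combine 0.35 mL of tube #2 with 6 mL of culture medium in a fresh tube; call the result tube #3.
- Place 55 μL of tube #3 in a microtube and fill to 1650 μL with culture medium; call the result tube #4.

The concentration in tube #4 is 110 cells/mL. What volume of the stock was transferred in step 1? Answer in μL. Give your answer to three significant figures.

Step 1: v brought to 1100 μL → factor = 1100 μL/v
Step 2: 300 μL brought to 6 mL → factor 6000/300 = 20
Step 3: 0.35 mL + 6 mL = 6.35 mL total → factor 6.35/0.35 = 18.143
Step 4: 55 μL brought to 1650 μL → factor 1650/55 = 30
Product of known-step factors = 10886
Overall factor = 6.00 × 10^6 cells/mL / (110 cells/mL) = 54545
Step-1 factor = 54545 / 10886 = 5.0107
v = 1100 μL / 5.0107 = 220 μL

220 μL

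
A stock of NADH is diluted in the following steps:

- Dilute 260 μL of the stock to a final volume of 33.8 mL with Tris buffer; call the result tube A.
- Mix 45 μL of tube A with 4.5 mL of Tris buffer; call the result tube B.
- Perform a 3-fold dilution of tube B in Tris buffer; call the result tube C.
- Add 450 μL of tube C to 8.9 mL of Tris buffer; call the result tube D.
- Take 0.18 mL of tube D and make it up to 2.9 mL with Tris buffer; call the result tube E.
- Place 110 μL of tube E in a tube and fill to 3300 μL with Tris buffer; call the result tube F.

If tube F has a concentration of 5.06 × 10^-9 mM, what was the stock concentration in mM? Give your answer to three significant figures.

Step 1: 260 μL brought to 33.8 mL → factor 33800/260 = 130
Step 2: 45 μL + 4.5 mL = 4545 μL total → factor 4545/45 = 101
Step 3: 3-fold → factor 3
Step 4: 450 μL + 8.9 mL = 9350 μL total → factor 9350/450 = 20.778
Step 5: 0.18 mL brought to 2.9 mL → factor 2.9/0.18 = 16.111
Step 6: 110 μL brought to 3300 μL → factor 3300/110 = 30
Overall dilution factor = 130 × 101 × 3 × 20.778 × 16.111 × 30 = 3.9558 × 10^8
Stock = 5.06 × 10^-9 mM × 3.9558 × 10^8 = 2.00 mM

2.00 mM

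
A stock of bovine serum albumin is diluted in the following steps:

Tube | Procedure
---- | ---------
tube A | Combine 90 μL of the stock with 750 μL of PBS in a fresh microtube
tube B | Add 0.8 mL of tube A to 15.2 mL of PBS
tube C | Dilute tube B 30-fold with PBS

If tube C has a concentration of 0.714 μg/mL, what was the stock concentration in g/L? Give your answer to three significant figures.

Step 1: 90 μL + 750 μL = 840 μL total → factor 840/90 = 9.3333
Step 2: 0.8 mL + 15.2 mL = 16 mL total → factor 16/0.8 = 20
Step 3: 30-fold → factor 30
Overall dilution factor = 9.3333 × 20 × 30 = 5600
Stock = 0.714 μg/mL × 5600 = 3998 μg/mL = 4.00 g/L

4.00 g/L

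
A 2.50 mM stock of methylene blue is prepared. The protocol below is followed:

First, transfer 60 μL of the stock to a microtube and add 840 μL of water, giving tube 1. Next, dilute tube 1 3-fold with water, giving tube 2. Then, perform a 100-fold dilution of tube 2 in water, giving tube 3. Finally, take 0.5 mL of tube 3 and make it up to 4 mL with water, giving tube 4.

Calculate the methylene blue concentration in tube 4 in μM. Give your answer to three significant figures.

0.0694 μM

Step 1: 60 μL + 840 μL = 900 μL total → factor 900/60 = 15
Step 2: 3-fold → factor 3
Step 3: 100-fold → factor 100
Step 4: 0.5 mL brought to 4 mL → factor 4/0.5 = 8
Dilution factor through tube 4 = 15 × 3 × 100 × 8 = 36000
[tube 4] = 2.50 mM / 36000 = 6.944 × 10^-5 mM = 0.0694 μM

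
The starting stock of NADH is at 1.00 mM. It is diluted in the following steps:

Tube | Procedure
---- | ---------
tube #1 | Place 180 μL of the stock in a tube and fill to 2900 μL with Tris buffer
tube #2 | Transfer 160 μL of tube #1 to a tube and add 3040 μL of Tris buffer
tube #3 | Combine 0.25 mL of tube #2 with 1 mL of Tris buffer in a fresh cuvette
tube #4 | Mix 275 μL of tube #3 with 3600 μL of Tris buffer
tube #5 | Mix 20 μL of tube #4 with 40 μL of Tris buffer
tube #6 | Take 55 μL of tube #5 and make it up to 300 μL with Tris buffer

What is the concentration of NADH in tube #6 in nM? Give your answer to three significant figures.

2.69 nM

Step 1: 180 μL brought to 2900 μL → factor 2900/180 = 16.111
Step 2: 160 μL + 3040 μL = 3200 μL total → factor 3200/160 = 20
Step 3: 0.25 mL + 1 mL = 1.25 mL total → factor 1.25/0.25 = 5
Step 4: 275 μL + 3600 μL = 3875 μL total → factor 3875/275 = 14.091
Step 5: 20 μL + 40 μL = 60 μL total → factor 60/20 = 3
Step 6: 55 μL brought to 300 μL → factor 300/55 = 5.4545
Overall dilution factor = 16.111 × 20 × 5 × 14.091 × 3 × 5.4545 = 3.7149 × 10^5
Final = 1.00 mM / 3.7149 × 10^5 = 2.692 × 10^-6 mM = 2.69 nM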